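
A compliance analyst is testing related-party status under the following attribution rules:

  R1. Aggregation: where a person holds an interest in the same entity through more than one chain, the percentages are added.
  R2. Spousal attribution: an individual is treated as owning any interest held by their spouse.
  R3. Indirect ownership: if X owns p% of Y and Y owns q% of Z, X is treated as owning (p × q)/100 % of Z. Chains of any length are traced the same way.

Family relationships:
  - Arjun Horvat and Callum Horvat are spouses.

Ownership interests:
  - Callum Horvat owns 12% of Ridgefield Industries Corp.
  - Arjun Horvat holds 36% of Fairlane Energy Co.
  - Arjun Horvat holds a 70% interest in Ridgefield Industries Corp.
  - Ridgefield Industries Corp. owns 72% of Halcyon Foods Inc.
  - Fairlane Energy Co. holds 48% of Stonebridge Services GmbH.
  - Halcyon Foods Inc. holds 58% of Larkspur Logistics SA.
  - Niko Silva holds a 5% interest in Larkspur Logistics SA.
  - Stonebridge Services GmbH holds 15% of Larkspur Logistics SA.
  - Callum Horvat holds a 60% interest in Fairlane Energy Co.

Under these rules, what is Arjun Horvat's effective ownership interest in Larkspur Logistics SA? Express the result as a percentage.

By spousal attribution (R2), Arjun Horvat is treated as also owning Callum Horvat's interest in Fairlane Energy Co, giving 36% + 60% = 96%.
By spousal attribution (R2), Arjun Horvat is treated as also owning Callum Horvat's interest in Ridgefield Industries Corp, giving 70% + 12% = 82%.
Chain via Fairlane Energy Co. → Stonebridge Services GmbH (R3): 96% × 48% × 15% = 6.912% of Larkspur Logistics SA.
Chain via Ridgefield Industries Corp. → Halcyon Foods Inc. (R3): 82% × 72% × 58% = 34.2432% of Larkspur Logistics SA.
Aggregating (R1): 6.912% + 34.2432% = 41.1552%.

41.1552%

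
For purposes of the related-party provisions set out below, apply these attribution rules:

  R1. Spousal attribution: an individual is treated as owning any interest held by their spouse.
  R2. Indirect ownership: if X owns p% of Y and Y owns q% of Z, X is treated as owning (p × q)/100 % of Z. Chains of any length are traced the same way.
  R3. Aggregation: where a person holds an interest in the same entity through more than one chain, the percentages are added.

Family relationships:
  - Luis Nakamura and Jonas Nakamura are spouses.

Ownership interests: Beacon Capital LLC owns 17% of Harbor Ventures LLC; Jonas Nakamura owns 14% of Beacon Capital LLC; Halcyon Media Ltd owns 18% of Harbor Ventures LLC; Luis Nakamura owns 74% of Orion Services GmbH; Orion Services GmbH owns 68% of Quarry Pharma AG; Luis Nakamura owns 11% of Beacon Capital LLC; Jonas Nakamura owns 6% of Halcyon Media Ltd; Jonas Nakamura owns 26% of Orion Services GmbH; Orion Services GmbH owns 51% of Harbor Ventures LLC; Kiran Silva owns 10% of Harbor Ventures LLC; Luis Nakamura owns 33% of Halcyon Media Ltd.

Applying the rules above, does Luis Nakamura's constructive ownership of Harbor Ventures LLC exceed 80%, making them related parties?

No

By spousal attribution (R1), Luis Nakamura is treated as also owning Jonas Nakamura's interest in Orion Services GmbH, giving 74% + 26% = 100%.
By spousal attribution (R1), Luis Nakamura is treated as also owning Jonas Nakamura's interest in Halcyon Media Ltd, giving 33% + 6% = 39%.
By spousal attribution (R1), Luis Nakamura is treated as also owning Jonas Nakamura's interest in Beacon Capital LLC, giving 11% + 14% = 25%.
Chain via Orion Services GmbH (R2): 100% × 51% = 51% of Harbor Ventures LLC.
Chain via Halcyon Media Ltd (R2): 39% × 18% = 7.02% of Harbor Ventures LLC.
Chain via Beacon Capital LLC (R2): 25% × 17% = 4.25% of Harbor Ventures LLC.
Aggregating (R3): 51% + 7.02% + 4.25% = 62.27%.
62.27% does not exceed the 80% threshold, so Luis is not a related party to Harbor Ventures LLC.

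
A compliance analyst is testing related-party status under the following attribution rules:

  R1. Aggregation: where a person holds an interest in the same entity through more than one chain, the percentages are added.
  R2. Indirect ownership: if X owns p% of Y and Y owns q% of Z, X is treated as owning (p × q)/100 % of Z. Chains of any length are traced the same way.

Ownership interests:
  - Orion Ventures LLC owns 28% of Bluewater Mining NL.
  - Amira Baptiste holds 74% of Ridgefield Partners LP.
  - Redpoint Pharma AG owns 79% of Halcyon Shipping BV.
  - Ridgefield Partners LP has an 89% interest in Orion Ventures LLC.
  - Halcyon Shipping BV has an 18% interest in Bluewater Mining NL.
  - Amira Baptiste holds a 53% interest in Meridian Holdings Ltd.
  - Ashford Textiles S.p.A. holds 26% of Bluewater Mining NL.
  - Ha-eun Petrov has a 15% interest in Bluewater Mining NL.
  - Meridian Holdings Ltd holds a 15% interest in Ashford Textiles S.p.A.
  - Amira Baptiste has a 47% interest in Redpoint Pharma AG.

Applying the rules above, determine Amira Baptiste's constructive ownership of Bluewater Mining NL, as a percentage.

Chain via Redpoint Pharma AG → Halcyon Shipping BV (R2): 47% × 79% × 18% = 6.6834% of Bluewater Mining NL.
Chain via Ridgefield Partners LP → Orion Ventures LLC (R2): 74% × 89% × 28% = 18.4408% of Bluewater Mining NL.
Chain via Meridian Holdings Ltd → Ashford Textiles S.p.A. (R2): 53% × 15% × 26% = 2.067% of Bluewater Mining NL.
Aggregating (R1): 6.6834% + 18.4408% + 2.067% = 27.1912%.

27.1912%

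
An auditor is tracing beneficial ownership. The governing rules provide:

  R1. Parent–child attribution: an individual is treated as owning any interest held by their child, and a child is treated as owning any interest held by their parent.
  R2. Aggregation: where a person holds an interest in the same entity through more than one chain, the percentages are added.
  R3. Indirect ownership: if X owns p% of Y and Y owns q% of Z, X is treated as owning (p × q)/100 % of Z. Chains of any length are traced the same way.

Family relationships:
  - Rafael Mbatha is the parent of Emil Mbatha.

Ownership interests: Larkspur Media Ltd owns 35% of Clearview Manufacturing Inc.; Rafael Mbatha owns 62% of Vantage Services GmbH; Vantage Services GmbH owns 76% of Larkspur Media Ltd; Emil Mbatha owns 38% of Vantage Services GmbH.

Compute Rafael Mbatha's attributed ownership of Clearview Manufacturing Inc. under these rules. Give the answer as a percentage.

By parent–child attribution (R1), Rafael Mbatha is treated as also owning Emil Mbatha's interest in Vantage Services GmbH, giving 62% + 38% = 100%.
Chain via Vantage Services GmbH → Larkspur Media Ltd (R3): 100% × 76% × 35% = 26.6% of Clearview Manufacturing Inc.

26.6%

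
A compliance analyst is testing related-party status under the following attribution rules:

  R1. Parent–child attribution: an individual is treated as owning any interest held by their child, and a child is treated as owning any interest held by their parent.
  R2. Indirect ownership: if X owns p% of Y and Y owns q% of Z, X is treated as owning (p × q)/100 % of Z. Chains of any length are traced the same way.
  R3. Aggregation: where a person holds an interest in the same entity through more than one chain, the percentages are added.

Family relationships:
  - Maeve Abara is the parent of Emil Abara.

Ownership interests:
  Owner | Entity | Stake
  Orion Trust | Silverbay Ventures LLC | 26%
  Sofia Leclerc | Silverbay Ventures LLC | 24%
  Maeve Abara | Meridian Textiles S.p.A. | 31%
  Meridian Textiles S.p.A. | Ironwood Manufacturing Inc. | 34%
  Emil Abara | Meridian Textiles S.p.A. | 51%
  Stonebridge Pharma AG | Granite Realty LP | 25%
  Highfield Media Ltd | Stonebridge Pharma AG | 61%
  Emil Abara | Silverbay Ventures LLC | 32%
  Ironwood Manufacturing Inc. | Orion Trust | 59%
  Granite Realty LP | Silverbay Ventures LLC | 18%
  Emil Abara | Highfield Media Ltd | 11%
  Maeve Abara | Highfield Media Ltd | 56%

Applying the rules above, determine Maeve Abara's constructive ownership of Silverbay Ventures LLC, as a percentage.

38.115942%

By parent–child attribution (R1), Maeve Abara is treated as also owning Emil Abara's interest in Meridian Textiles S.p.A, giving 31% + 51% = 82%.
By parent–child attribution (R1), Maeve Abara is treated as also owning Emil Abara's interest in Highfield Media Ltd, giving 56% + 11% = 67%.
By parent–child attribution (R1), Maeve Abara is treated as owning Emil Abara's 32% interest in Silverbay Ventures LLC.
Chain via Meridian Textiles S.p.A. → Ironwood Manufacturing Inc. → Orion Trust (R2): 82% × 34% × 59% × 26% = 4.276792% of Silverbay Ventures LLC.
Chain via Highfield Media Ltd → Stonebridge Pharma AG → Granite Realty LP (R2): 67% × 61% × 25% × 18% = 1.83915% of Silverbay Ventures LLC.
Direct interest in Silverbay Ventures LLC: 32%.
Aggregating (R3): 4.276792% + 1.83915% + 32% = 38.115942%.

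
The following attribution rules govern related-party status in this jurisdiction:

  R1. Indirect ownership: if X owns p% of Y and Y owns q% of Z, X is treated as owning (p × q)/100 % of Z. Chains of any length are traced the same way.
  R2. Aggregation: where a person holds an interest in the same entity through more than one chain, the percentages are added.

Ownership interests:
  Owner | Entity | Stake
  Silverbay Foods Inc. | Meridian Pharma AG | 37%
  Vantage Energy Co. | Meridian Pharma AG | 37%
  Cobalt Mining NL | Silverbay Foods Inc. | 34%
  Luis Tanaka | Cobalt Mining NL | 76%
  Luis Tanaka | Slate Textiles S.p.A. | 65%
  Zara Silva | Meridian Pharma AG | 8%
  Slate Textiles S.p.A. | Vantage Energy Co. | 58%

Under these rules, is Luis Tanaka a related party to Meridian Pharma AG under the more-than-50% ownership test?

Chain via Slate Textiles S.p.A. → Vantage Energy Co. (R1): 65% × 58% × 37% = 13.949% of Meridian Pharma AG.
Chain via Cobalt Mining NL → Silverbay Foods Inc. (R1): 76% × 34% × 37% = 9.5608% of Meridian Pharma AG.
Aggregating (R2): 13.949% + 9.5608% = 23.5098%.
23.5098% does not exceed the 50% threshold, so Luis is not a related party to Meridian Pharma AG.

No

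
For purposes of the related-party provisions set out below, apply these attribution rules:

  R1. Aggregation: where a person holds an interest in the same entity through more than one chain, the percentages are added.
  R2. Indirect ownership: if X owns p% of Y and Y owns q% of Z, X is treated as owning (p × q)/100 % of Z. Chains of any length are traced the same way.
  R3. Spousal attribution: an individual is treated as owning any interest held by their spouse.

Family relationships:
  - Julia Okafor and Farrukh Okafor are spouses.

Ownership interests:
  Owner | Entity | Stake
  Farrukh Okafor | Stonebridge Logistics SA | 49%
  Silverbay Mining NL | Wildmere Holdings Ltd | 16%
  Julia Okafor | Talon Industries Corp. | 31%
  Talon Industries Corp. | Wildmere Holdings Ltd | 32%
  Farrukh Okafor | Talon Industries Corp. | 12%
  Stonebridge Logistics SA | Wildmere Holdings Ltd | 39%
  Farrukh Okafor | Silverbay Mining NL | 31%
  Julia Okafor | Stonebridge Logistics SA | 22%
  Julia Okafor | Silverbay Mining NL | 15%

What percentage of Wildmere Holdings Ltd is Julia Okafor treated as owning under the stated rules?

By spousal attribution (R3), Julia Okafor is treated as also owning Farrukh Okafor's interest in Talon Industries Corp, giving 31% + 12% = 43%.
By spousal attribution (R3), Julia Okafor is treated as also owning Farrukh Okafor's interest in Stonebridge Logistics SA, giving 22% + 49% = 71%.
By spousal attribution (R3), Julia Okafor is treated as also owning Farrukh Okafor's interest in Silverbay Mining NL, giving 15% + 31% = 46%.
Chain via Talon Industries Corp. (R2): 43% × 32% = 13.76% of Wildmere Holdings Ltd.
Chain via Stonebridge Logistics SA (R2): 71% × 39% = 27.69% of Wildmere Holdings Ltd.
Chain via Silverbay Mining NL (R2): 46% × 16% = 7.36% of Wildmere Holdings Ltd.
Aggregating (R1): 13.76% + 27.69% + 7.36% = 48.81%.

48.81%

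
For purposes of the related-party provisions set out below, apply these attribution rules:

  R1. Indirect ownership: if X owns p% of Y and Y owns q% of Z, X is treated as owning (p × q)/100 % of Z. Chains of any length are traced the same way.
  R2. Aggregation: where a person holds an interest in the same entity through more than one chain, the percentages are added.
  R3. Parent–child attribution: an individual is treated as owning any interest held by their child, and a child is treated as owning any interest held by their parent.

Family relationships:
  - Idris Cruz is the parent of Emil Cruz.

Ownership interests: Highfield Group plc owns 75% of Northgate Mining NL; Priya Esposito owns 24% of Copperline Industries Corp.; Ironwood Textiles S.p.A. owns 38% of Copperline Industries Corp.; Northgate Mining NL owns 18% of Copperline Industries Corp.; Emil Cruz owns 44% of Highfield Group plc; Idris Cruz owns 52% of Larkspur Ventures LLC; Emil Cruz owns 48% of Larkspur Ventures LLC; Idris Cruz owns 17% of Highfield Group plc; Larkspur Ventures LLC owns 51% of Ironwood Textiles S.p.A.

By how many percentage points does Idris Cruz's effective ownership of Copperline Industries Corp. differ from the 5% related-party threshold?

22.615

By parent–child attribution (R3), Idris Cruz is treated as also owning Emil Cruz's interest in Highfield Group plc, giving 17% + 44% = 61%.
By parent–child attribution (R3), Idris Cruz is treated as also owning Emil Cruz's interest in Larkspur Ventures LLC, giving 52% + 48% = 100%.
Chain via Highfield Group plc → Northgate Mining NL (R1): 61% × 75% × 18% = 8.235% of Copperline Industries Corp.
Chain via Larkspur Ventures LLC → Ironwood Textiles S.p.A. (R1): 100% × 51% × 38% = 19.38% of Copperline Industries Corp.
Aggregating (R2): 8.235% + 19.38% = 27.615%.
27.615% exceeds the 5% threshold by 22.615 percentage points.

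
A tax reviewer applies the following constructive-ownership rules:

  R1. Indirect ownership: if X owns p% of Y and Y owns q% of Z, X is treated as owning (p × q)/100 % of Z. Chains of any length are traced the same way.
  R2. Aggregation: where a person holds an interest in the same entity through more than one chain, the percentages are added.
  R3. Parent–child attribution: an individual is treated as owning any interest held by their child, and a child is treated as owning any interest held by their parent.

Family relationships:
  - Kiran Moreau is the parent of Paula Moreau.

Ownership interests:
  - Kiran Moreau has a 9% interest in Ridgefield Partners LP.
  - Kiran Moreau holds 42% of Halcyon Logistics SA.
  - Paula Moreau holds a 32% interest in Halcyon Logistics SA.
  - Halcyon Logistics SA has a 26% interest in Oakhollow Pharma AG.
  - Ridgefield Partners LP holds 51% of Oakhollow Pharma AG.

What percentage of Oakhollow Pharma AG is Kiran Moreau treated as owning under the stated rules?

By parent–child attribution (R3), Kiran Moreau is treated as also owning Paula Moreau's interest in Halcyon Logistics SA, giving 42% + 32% = 74%.
Chain via Ridgefield Partners LP (R1): 9% × 51% = 4.59% of Oakhollow Pharma AG.
Chain via Halcyon Logistics SA (R1): 74% × 26% = 19.24% of Oakhollow Pharma AG.
Aggregating (R2): 4.59% + 19.24% = 23.83%.

23.83%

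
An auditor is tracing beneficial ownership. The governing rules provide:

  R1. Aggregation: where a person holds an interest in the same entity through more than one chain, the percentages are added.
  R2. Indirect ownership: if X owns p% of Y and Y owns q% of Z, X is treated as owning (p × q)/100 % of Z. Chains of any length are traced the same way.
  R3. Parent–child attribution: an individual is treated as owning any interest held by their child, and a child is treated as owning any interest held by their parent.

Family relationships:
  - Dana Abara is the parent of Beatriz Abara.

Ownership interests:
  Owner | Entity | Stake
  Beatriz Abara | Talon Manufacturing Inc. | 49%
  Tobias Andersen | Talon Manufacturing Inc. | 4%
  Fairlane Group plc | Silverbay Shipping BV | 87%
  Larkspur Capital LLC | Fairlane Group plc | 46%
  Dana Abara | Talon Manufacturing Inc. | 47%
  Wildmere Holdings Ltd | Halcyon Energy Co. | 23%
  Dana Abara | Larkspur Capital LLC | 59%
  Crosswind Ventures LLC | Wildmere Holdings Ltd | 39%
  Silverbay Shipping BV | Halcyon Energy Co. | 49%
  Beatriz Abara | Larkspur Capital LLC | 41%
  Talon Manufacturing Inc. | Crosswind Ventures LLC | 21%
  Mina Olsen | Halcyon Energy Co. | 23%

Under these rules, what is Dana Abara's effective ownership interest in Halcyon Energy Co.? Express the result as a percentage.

By parent–child attribution (R3), Dana Abara is treated as also owning Beatriz Abara's interest in Larkspur Capital LLC, giving 59% + 41% = 100%.
By parent–child attribution (R3), Dana Abara is treated as also owning Beatriz Abara's interest in Talon Manufacturing Inc, giving 47% + 49% = 96%.
Chain via Larkspur Capital LLC → Fairlane Group plc → Silverbay Shipping BV (R2): 100% × 46% × 87% × 49% = 19.6098% of Halcyon Energy Co.
Chain via Talon Manufacturing Inc. → Crosswind Ventures LLC → Wildmere Holdings Ltd (R2): 96% × 21% × 39% × 23% = 1.808352% of Halcyon Energy Co.
Aggregating (R1): 19.6098% + 1.808352% = 21.418152%.

21.418152%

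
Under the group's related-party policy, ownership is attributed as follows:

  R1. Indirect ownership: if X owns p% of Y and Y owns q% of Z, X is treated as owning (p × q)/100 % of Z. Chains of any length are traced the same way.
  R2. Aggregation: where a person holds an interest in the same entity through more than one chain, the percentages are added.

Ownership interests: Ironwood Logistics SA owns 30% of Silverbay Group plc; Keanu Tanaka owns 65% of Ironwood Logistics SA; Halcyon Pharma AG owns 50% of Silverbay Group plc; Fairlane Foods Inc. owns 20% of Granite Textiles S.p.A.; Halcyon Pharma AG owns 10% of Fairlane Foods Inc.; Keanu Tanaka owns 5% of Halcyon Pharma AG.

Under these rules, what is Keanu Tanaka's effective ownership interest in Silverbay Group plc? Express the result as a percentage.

Chain via Ironwood Logistics SA (R1): 65% × 30% = 19.5% of Silverbay Group plc.
Chain via Halcyon Pharma AG (R1): 5% × 50% = 2.5% of Silverbay Group plc.
Aggregating (R2): 19.5% + 2.5% = 22%.

22%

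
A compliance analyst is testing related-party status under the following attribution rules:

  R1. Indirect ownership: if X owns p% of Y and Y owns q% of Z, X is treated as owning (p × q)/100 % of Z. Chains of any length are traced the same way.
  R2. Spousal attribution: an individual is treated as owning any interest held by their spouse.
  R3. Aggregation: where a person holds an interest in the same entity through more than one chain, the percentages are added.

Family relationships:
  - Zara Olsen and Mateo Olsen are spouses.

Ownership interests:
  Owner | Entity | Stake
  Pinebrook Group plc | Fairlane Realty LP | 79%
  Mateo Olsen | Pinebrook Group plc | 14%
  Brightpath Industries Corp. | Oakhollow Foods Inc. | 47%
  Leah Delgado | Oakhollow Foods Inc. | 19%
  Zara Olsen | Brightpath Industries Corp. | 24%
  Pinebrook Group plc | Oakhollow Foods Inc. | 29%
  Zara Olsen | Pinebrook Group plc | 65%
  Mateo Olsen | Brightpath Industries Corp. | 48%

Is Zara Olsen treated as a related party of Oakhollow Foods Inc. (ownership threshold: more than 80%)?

No

By spousal attribution (R2), Zara Olsen is treated as also owning Mateo Olsen's interest in Pinebrook Group plc, giving 65% + 14% = 79%.
By spousal attribution (R2), Zara Olsen is treated as also owning Mateo Olsen's interest in Brightpath Industries Corp, giving 24% + 48% = 72%.
Chain via Pinebrook Group plc (R1): 79% × 29% = 22.91% of Oakhollow Foods Inc.
Chain via Brightpath Industries Corp. (R1): 72% × 47% = 33.84% of Oakhollow Foods Inc.
Aggregating (R3): 22.91% + 33.84% = 56.75%.
56.75% does not exceed the 80% threshold, so Zara is not a related party to Oakhollow Foods Inc.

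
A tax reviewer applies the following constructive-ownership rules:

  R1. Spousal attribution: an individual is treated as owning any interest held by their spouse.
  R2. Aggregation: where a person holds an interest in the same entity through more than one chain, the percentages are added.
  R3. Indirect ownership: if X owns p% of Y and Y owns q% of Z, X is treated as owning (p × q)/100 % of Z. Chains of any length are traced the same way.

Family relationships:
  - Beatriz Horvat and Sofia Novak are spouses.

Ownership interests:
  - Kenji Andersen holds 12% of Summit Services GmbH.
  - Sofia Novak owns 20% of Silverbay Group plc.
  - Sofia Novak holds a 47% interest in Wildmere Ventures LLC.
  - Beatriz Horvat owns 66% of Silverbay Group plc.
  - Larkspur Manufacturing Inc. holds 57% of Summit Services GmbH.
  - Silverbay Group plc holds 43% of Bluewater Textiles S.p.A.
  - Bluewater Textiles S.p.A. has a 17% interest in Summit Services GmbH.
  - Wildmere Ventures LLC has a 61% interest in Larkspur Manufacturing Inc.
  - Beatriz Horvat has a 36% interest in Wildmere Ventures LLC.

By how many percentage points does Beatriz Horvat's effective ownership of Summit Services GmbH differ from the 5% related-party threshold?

By spousal attribution (R1), Beatriz Horvat is treated as also owning Sofia Novak's interest in Silverbay Group plc, giving 66% + 20% = 86%.
By spousal attribution (R1), Beatriz Horvat is treated as also owning Sofia Novak's interest in Wildmere Ventures LLC, giving 36% + 47% = 83%.
Chain via Silverbay Group plc → Bluewater Textiles S.p.A. (R3): 86% × 43% × 17% = 6.2866% of Summit Services GmbH.
Chain via Wildmere Ventures LLC → Larkspur Manufacturing Inc. (R3): 83% × 61% × 57% = 28.8591% of Summit Services GmbH.
Aggregating (R2): 6.2866% + 28.8591% = 35.1457%.
35.1457% exceeds the 5% threshold by 30.1457 percentage points.

30.1457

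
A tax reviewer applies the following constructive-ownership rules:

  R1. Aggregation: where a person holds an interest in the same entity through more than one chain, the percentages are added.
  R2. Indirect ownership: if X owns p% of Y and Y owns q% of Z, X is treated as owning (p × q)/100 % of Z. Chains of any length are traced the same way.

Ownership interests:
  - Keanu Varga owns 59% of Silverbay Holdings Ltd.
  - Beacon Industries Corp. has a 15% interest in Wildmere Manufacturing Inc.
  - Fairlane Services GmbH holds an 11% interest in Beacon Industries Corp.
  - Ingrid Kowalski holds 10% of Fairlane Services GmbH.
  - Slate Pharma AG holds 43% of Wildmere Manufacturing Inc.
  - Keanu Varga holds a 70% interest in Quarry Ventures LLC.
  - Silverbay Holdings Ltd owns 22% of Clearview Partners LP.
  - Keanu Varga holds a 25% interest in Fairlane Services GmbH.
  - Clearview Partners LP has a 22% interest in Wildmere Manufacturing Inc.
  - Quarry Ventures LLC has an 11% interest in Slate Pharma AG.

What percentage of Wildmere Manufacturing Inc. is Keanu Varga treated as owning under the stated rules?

6.5791%

Chain via Quarry Ventures LLC → Slate Pharma AG (R2): 70% × 11% × 43% = 3.311% of Wildmere Manufacturing Inc.
Chain via Silverbay Holdings Ltd → Clearview Partners LP (R2): 59% × 22% × 22% = 2.8556% of Wildmere Manufacturing Inc.
Chain via Fairlane Services GmbH → Beacon Industries Corp. (R2): 25% × 11% × 15% = 0.4125% of Wildmere Manufacturing Inc.
Aggregating (R1): 3.311% + 2.8556% + 0.4125% = 6.5791%.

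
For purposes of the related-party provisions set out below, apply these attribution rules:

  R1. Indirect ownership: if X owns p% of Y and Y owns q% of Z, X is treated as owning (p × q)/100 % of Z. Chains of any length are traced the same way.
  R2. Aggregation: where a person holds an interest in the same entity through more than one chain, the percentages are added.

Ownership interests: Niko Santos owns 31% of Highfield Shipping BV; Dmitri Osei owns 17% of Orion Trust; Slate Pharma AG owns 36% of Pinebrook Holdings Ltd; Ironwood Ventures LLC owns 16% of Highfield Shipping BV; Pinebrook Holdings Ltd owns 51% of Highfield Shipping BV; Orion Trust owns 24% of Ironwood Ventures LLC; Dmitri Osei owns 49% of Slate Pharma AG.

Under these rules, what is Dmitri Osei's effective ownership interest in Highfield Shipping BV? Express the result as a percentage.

Chain via Orion Trust → Ironwood Ventures LLC (R1): 17% × 24% × 16% = 0.6528% of Highfield Shipping BV.
Chain via Slate Pharma AG → Pinebrook Holdings Ltd (R1): 49% × 36% × 51% = 8.9964% of Highfield Shipping BV.
Aggregating (R2): 0.6528% + 8.9964% = 9.6492%.

9.6492%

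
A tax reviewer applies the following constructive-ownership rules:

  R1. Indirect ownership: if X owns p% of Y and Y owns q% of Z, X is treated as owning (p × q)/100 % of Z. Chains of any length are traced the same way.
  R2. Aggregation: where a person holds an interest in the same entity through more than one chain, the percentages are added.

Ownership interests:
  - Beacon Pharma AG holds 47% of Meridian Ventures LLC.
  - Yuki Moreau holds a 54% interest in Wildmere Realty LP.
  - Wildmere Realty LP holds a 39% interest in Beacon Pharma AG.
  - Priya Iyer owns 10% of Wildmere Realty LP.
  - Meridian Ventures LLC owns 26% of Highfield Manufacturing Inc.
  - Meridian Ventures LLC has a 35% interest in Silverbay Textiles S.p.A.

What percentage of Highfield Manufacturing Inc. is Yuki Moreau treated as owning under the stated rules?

2.573532%

Chain via Wildmere Realty LP → Beacon Pharma AG → Meridian Ventures LLC (R1): 54% × 39% × 47% × 26% = 2.573532% of Highfield Manufacturing Inc.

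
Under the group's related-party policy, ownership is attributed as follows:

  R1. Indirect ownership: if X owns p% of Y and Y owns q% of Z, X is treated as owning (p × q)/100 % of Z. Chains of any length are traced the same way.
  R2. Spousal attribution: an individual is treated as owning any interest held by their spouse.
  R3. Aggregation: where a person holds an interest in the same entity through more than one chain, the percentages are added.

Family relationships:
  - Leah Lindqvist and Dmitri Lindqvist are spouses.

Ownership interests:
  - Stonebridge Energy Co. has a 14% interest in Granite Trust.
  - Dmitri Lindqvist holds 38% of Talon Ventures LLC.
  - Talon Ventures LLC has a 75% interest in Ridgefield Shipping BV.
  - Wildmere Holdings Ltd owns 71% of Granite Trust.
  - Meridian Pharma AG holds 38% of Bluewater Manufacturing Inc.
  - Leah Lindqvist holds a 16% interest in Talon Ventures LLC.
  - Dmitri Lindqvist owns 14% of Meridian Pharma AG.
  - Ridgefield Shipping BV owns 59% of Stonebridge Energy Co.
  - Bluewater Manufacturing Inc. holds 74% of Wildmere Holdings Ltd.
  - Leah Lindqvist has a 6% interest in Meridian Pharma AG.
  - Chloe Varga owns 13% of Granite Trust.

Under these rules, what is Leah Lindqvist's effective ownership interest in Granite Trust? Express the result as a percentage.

7.33834%

By spousal attribution (R2), Leah Lindqvist is treated as also owning Dmitri Lindqvist's interest in Talon Ventures LLC, giving 16% + 38% = 54%.
By spousal attribution (R2), Leah Lindqvist is treated as also owning Dmitri Lindqvist's interest in Meridian Pharma AG, giving 6% + 14% = 20%.
Chain via Talon Ventures LLC → Ridgefield Shipping BV → Stonebridge Energy Co. (R1): 54% × 75% × 59% × 14% = 3.3453% of Granite Trust.
Chain via Meridian Pharma AG → Bluewater Manufacturing Inc. → Wildmere Holdings Ltd (R1): 20% × 38% × 74% × 71% = 3.99304% of Granite Trust.
Aggregating (R3): 3.3453% + 3.99304% = 7.33834%.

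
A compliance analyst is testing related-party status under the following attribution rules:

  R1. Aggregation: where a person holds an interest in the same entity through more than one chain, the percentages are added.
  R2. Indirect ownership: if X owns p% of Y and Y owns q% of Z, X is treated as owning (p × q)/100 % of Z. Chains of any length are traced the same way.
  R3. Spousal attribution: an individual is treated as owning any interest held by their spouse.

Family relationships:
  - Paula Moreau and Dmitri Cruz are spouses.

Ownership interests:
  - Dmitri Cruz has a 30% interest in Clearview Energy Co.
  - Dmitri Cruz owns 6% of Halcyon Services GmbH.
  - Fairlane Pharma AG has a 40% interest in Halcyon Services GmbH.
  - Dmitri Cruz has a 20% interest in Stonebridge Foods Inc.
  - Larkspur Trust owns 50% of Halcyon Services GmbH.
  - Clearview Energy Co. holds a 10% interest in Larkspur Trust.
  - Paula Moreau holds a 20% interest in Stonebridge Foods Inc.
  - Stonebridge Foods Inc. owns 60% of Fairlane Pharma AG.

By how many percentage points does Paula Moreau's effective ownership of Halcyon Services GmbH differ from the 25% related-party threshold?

By spousal attribution (R3), Paula Moreau is treated as also owning Dmitri Cruz's interest in Stonebridge Foods Inc, giving 20% + 20% = 40%.
By spousal attribution (R3), Paula Moreau is treated as owning Dmitri Cruz's 30% interest in Clearview Energy Co.
By spousal attribution (R3), Paula Moreau is treated as owning Dmitri Cruz's 6% interest in Halcyon Services GmbH.
Chain via Stonebridge Foods Inc. → Fairlane Pharma AG (R2): 40% × 60% × 40% = 9.6% of Halcyon Services GmbH.
Chain via Clearview Energy Co. → Larkspur Trust (R2): 30% × 10% × 50% = 1.5% of Halcyon Services GmbH.
Direct interest in Halcyon Services GmbH: 6%.
Aggregating (R1): 9.6% + 1.5% + 6% = 17.1%.
17.1% falls short of the 25% threshold by 7.9 percentage points.

7.9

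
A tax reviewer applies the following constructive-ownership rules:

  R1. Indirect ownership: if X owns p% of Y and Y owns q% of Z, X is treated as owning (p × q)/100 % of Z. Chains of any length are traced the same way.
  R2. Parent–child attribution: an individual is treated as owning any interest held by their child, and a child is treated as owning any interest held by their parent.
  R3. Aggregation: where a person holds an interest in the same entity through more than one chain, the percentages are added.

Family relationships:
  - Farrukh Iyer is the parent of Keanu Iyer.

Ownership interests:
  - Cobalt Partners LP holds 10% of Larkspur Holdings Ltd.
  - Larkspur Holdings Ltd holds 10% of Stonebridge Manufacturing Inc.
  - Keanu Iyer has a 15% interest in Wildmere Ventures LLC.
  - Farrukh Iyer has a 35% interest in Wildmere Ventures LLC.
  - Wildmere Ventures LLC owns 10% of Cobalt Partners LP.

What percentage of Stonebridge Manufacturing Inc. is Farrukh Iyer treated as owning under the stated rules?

By parent–child attribution (R2), Farrukh Iyer is treated as also owning Keanu Iyer's interest in Wildmere Ventures LLC, giving 35% + 15% = 50%.
Chain via Wildmere Ventures LLC → Cobalt Partners LP → Larkspur Holdings Ltd (R1): 50% × 10% × 10% × 10% = 0.05% of Stonebridge Manufacturing Inc.

0.05%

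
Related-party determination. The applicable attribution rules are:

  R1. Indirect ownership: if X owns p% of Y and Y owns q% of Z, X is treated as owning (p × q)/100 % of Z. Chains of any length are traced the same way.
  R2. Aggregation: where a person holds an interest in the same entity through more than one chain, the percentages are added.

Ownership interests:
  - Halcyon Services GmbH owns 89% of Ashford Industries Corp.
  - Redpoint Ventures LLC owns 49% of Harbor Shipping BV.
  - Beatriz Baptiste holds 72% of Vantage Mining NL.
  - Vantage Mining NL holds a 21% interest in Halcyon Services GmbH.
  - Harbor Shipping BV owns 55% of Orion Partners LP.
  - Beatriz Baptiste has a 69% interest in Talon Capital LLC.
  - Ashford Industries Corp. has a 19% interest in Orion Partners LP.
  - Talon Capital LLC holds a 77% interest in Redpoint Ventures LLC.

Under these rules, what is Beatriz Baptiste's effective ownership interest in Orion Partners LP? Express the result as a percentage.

16.875327%

Chain via Vantage Mining NL → Halcyon Services GmbH → Ashford Industries Corp. (R1): 72% × 21% × 89% × 19% = 2.556792% of Orion Partners LP.
Chain via Talon Capital LLC → Redpoint Ventures LLC → Harbor Shipping BV (R1): 69% × 77% × 49% × 55% = 14.318535% of Orion Partners LP.
Aggregating (R2): 2.556792% + 14.318535% = 16.875327%.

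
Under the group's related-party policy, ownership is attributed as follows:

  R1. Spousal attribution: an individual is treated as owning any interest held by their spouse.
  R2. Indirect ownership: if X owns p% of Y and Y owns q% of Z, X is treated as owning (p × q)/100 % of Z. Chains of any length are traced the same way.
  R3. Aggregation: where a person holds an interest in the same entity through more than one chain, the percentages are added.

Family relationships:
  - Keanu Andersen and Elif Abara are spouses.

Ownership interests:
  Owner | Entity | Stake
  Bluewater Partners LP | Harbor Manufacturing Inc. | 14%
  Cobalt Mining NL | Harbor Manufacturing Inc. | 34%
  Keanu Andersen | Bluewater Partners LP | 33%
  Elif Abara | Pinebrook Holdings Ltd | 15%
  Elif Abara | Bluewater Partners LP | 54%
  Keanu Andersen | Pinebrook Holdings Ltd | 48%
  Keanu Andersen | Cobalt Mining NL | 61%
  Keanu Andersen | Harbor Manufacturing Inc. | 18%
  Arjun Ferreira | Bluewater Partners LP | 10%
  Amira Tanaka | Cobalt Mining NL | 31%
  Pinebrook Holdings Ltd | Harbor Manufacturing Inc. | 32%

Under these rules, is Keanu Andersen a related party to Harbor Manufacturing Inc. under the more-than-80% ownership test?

By spousal attribution (R1), Keanu Andersen is treated as also owning Elif Abara's interest in Pinebrook Holdings Ltd, giving 48% + 15% = 63%.
By spousal attribution (R1), Keanu Andersen is treated as also owning Elif Abara's interest in Bluewater Partners LP, giving 33% + 54% = 87%.
Chain via Pinebrook Holdings Ltd (R2): 63% × 32% = 20.16% of Harbor Manufacturing Inc.
Chain via Cobalt Mining NL (R2): 61% × 34% = 20.74% of Harbor Manufacturing Inc.
Chain via Bluewater Partners LP (R2): 87% × 14% = 12.18% of Harbor Manufacturing Inc.
Direct interest in Harbor Manufacturing Inc: 18%.
Aggregating (R3): 20.16% + 20.74% + 12.18% + 18% = 71.08%.
71.08% does not exceed the 80% threshold, so Keanu is not a related party to Harbor Manufacturing Inc.

No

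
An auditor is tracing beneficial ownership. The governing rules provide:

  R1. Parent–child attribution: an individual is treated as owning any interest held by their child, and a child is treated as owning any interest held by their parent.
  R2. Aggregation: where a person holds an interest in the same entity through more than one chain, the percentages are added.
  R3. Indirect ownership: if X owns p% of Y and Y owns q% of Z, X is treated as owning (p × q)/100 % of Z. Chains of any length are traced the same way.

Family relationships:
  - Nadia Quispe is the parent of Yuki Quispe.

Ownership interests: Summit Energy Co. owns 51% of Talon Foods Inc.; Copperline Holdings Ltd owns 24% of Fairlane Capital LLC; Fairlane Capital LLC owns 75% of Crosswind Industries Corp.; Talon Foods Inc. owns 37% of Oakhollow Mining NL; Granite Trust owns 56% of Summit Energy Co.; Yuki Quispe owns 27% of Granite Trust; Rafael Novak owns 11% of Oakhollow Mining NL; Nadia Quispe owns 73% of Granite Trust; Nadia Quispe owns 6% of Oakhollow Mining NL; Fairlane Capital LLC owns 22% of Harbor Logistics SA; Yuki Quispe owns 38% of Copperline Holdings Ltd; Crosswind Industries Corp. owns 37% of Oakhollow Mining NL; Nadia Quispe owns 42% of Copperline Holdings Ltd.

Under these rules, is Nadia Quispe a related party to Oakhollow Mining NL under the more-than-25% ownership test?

By parent–child attribution (R1), Nadia Quispe is treated as also owning Yuki Quispe's interest in Granite Trust, giving 73% + 27% = 100%.
By parent–child attribution (R1), Nadia Quispe is treated as also owning Yuki Quispe's interest in Copperline Holdings Ltd, giving 42% + 38% = 80%.
Chain via Granite Trust → Summit Energy Co. → Talon Foods Inc. (R3): 100% × 56% × 51% × 37% = 10.5672% of Oakhollow Mining NL.
Chain via Copperline Holdings Ltd → Fairlane Capital LLC → Crosswind Industries Corp. (R3): 80% × 24% × 75% × 37% = 5.328% of Oakhollow Mining NL.
Direct interest in Oakhollow Mining NL: 6%.
Aggregating (R2): 10.5672% + 5.328% + 6% = 21.8952%.
21.8952% does not exceed the 25% threshold, so Nadia is not a related party to Oakhollow Mining NL.

No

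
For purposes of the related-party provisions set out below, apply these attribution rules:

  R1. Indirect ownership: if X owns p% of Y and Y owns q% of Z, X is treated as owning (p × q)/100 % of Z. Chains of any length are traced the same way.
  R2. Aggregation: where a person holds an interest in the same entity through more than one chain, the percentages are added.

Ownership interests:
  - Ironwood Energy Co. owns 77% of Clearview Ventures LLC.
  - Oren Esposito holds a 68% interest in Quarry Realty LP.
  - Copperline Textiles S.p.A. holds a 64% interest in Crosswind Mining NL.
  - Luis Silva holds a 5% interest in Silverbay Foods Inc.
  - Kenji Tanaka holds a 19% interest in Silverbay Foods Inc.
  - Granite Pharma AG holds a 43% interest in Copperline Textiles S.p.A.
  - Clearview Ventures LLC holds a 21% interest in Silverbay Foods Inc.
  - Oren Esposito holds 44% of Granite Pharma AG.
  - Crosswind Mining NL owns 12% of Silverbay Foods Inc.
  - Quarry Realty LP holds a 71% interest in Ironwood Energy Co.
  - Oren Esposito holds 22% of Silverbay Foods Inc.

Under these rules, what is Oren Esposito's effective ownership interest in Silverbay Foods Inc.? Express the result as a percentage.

31.259932%

Chain via Granite Pharma AG → Copperline Textiles S.p.A. → Crosswind Mining NL (R1): 44% × 43% × 64% × 12% = 1.453056% of Silverbay Foods Inc.
Chain via Quarry Realty LP → Ironwood Energy Co. → Clearview Ventures LLC (R1): 68% × 71% × 77% × 21% = 7.806876% of Silverbay Foods Inc.
Direct interest in Silverbay Foods Inc: 22%.
Aggregating (R2): 1.453056% + 7.806876% + 22% = 31.259932%.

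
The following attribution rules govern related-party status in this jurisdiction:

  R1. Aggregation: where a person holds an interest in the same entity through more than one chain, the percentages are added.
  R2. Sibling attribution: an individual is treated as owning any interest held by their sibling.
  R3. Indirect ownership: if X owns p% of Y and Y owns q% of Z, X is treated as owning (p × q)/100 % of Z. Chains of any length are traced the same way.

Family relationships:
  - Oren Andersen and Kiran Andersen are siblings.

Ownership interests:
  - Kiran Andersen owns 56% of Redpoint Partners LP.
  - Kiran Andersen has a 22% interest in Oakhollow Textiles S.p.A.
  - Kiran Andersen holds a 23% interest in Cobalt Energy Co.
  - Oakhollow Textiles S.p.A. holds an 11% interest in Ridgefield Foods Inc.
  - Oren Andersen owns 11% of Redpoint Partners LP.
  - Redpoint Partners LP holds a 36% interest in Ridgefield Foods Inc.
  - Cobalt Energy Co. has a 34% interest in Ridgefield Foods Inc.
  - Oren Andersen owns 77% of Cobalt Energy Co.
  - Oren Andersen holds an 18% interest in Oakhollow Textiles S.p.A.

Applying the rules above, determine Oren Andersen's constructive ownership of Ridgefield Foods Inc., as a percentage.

By sibling attribution (R2), Oren Andersen is treated as also owning Kiran Andersen's interest in Redpoint Partners LP, giving 11% + 56% = 67%.
By sibling attribution (R2), Oren Andersen is treated as also owning Kiran Andersen's interest in Oakhollow Textiles S.p.A, giving 18% + 22% = 40%.
By sibling attribution (R2), Oren Andersen is treated as also owning Kiran Andersen's interest in Cobalt Energy Co, giving 77% + 23% = 100%.
Chain via Redpoint Partners LP (R3): 67% × 36% = 24.12% of Ridgefield Foods Inc.
Chain via Oakhollow Textiles S.p.A. (R3): 40% × 11% = 4.4% of Ridgefield Foods Inc.
Chain via Cobalt Energy Co. (R3): 100% × 34% = 34% of Ridgefield Foods Inc.
Aggregating (R1): 24.12% + 4.4% + 34% = 62.52%.

62.52%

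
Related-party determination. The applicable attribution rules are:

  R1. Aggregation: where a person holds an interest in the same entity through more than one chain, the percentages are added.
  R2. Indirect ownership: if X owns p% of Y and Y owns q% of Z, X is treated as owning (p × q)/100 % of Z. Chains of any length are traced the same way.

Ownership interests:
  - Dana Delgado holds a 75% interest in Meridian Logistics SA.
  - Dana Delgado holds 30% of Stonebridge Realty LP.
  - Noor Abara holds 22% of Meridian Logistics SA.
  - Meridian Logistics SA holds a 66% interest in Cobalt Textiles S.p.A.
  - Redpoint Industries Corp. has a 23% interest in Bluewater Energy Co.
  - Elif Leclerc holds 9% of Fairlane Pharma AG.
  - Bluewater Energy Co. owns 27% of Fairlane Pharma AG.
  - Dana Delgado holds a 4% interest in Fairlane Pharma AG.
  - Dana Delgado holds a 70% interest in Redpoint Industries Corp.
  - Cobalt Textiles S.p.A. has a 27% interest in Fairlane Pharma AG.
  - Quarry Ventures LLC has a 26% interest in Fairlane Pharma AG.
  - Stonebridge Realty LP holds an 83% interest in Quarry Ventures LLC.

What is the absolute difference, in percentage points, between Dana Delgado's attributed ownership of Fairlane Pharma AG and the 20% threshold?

8.186

Chain via Meridian Logistics SA → Cobalt Textiles S.p.A. (R2): 75% × 66% × 27% = 13.365% of Fairlane Pharma AG.
Chain via Redpoint Industries Corp. → Bluewater Energy Co. (R2): 70% × 23% × 27% = 4.347% of Fairlane Pharma AG.
Chain via Stonebridge Realty LP → Quarry Ventures LLC (R2): 30% × 83% × 26% = 6.474% of Fairlane Pharma AG.
Direct interest in Fairlane Pharma AG: 4%.
Aggregating (R1): 13.365% + 4.347% + 6.474% + 4% = 28.186%.
28.186% exceeds the 20% threshold by 8.186 percentage points.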